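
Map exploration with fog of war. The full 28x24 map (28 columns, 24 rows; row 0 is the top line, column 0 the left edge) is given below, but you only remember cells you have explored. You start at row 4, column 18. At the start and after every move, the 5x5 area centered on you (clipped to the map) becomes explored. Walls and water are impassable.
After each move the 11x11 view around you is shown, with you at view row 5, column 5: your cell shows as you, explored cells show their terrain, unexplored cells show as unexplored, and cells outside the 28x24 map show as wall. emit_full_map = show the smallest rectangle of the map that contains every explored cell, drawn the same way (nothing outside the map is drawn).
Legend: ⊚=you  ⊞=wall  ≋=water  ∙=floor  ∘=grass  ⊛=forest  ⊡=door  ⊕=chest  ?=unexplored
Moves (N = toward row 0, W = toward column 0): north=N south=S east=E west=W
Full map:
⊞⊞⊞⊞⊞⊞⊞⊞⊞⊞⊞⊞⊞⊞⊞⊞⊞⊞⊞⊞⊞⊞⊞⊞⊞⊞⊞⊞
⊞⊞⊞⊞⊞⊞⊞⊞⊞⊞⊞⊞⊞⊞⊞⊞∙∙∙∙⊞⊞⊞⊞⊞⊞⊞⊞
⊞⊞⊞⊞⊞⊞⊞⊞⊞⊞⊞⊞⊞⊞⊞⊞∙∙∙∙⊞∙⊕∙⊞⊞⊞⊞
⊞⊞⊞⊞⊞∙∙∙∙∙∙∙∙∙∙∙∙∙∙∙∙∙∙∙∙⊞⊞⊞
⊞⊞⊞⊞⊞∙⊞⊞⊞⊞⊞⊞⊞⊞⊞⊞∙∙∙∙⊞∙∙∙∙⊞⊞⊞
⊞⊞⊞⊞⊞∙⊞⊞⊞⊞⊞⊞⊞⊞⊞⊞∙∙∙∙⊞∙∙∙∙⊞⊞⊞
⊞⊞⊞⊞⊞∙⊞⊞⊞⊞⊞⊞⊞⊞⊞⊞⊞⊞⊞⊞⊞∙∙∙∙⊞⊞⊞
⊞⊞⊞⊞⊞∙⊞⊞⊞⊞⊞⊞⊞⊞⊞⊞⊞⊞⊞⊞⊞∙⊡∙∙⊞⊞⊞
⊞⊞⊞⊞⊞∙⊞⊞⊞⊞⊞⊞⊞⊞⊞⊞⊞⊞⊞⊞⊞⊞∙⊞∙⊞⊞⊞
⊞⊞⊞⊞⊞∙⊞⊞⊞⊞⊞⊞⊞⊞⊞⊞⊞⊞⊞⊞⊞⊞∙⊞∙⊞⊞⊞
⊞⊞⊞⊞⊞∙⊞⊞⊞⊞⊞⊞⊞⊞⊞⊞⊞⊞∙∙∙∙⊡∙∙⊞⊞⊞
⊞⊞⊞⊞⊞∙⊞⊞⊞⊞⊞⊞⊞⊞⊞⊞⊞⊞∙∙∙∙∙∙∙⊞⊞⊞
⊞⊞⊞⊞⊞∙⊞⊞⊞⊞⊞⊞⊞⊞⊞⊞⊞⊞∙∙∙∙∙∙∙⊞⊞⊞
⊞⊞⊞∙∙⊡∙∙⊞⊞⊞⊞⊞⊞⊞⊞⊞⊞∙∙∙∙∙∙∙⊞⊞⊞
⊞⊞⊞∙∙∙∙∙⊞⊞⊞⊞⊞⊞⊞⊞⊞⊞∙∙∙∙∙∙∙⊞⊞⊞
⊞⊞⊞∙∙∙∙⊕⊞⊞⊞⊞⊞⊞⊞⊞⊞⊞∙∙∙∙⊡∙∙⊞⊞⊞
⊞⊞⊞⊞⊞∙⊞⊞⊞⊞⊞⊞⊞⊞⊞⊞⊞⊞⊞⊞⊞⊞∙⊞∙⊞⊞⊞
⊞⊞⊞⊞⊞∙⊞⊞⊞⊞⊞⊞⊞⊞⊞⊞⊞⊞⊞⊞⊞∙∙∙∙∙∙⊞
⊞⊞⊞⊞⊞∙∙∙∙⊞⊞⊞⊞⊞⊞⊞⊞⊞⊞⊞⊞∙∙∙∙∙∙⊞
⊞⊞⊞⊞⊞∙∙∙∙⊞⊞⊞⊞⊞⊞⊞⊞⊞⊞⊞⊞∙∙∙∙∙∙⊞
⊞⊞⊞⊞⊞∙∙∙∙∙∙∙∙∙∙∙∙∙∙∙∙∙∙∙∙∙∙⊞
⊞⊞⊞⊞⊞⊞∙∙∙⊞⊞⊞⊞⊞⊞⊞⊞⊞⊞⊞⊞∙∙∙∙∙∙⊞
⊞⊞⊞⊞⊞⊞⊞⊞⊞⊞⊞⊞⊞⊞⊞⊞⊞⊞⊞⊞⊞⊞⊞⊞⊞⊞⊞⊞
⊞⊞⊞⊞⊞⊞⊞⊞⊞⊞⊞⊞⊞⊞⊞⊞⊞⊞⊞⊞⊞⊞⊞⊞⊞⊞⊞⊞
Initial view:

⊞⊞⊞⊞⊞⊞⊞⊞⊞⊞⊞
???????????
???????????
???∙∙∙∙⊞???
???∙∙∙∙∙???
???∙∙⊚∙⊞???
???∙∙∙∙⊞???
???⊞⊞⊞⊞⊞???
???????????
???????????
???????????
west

⊞⊞⊞⊞⊞⊞⊞⊞⊞⊞⊞
???????????
???????????
???⊞∙∙∙∙⊞??
???∙∙∙∙∙∙??
???⊞∙⊚∙∙⊞??
???⊞∙∙∙∙⊞??
???⊞⊞⊞⊞⊞⊞??
???????????
???????????
???????????

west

⊞⊞⊞⊞⊞⊞⊞⊞⊞⊞⊞
???????????
???????????
???⊞⊞∙∙∙∙⊞?
???∙∙∙∙∙∙∙?
???⊞⊞⊚∙∙∙⊞?
???⊞⊞∙∙∙∙⊞?
???⊞⊞⊞⊞⊞⊞⊞?
???????????
???????????
???????????

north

⊞⊞⊞⊞⊞⊞⊞⊞⊞⊞⊞
⊞⊞⊞⊞⊞⊞⊞⊞⊞⊞⊞
???????????
???⊞⊞∙∙∙???
???⊞⊞∙∙∙∙⊞?
???∙∙⊚∙∙∙∙?
???⊞⊞∙∙∙∙⊞?
???⊞⊞∙∙∙∙⊞?
???⊞⊞⊞⊞⊞⊞⊞?
???????????
???????????

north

⊞⊞⊞⊞⊞⊞⊞⊞⊞⊞⊞
⊞⊞⊞⊞⊞⊞⊞⊞⊞⊞⊞
⊞⊞⊞⊞⊞⊞⊞⊞⊞⊞⊞
???⊞⊞⊞⊞⊞???
???⊞⊞∙∙∙???
???⊞⊞⊚∙∙∙⊞?
???∙∙∙∙∙∙∙?
???⊞⊞∙∙∙∙⊞?
???⊞⊞∙∙∙∙⊞?
???⊞⊞⊞⊞⊞⊞⊞?
???????????

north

⊞⊞⊞⊞⊞⊞⊞⊞⊞⊞⊞
⊞⊞⊞⊞⊞⊞⊞⊞⊞⊞⊞
⊞⊞⊞⊞⊞⊞⊞⊞⊞⊞⊞
⊞⊞⊞⊞⊞⊞⊞⊞⊞⊞⊞
???⊞⊞⊞⊞⊞???
???⊞⊞⊚∙∙???
???⊞⊞∙∙∙∙⊞?
???∙∙∙∙∙∙∙?
???⊞⊞∙∙∙∙⊞?
???⊞⊞∙∙∙∙⊞?
???⊞⊞⊞⊞⊞⊞⊞?

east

⊞⊞⊞⊞⊞⊞⊞⊞⊞⊞⊞
⊞⊞⊞⊞⊞⊞⊞⊞⊞⊞⊞
⊞⊞⊞⊞⊞⊞⊞⊞⊞⊞⊞
⊞⊞⊞⊞⊞⊞⊞⊞⊞⊞⊞
??⊞⊞⊞⊞⊞⊞???
??⊞⊞∙⊚∙∙???
??⊞⊞∙∙∙∙⊞??
??∙∙∙∙∙∙∙??
??⊞⊞∙∙∙∙⊞??
??⊞⊞∙∙∙∙⊞??
??⊞⊞⊞⊞⊞⊞⊞??

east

⊞⊞⊞⊞⊞⊞⊞⊞⊞⊞⊞
⊞⊞⊞⊞⊞⊞⊞⊞⊞⊞⊞
⊞⊞⊞⊞⊞⊞⊞⊞⊞⊞⊞
⊞⊞⊞⊞⊞⊞⊞⊞⊞⊞⊞
?⊞⊞⊞⊞⊞⊞⊞???
?⊞⊞∙∙⊚∙⊞???
?⊞⊞∙∙∙∙⊞???
?∙∙∙∙∙∙∙???
?⊞⊞∙∙∙∙⊞???
?⊞⊞∙∙∙∙⊞???
?⊞⊞⊞⊞⊞⊞⊞???

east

⊞⊞⊞⊞⊞⊞⊞⊞⊞⊞⊞
⊞⊞⊞⊞⊞⊞⊞⊞⊞⊞⊞
⊞⊞⊞⊞⊞⊞⊞⊞⊞⊞⊞
⊞⊞⊞⊞⊞⊞⊞⊞⊞⊞⊞
⊞⊞⊞⊞⊞⊞⊞⊞???
⊞⊞∙∙∙⊚⊞⊞???
⊞⊞∙∙∙∙⊞∙???
∙∙∙∙∙∙∙∙???
⊞⊞∙∙∙∙⊞????
⊞⊞∙∙∙∙⊞????
⊞⊞⊞⊞⊞⊞⊞????

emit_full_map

⊞⊞⊞⊞⊞⊞⊞⊞
⊞⊞∙∙∙⊚⊞⊞
⊞⊞∙∙∙∙⊞∙
∙∙∙∙∙∙∙∙
⊞⊞∙∙∙∙⊞?
⊞⊞∙∙∙∙⊞?
⊞⊞⊞⊞⊞⊞⊞?

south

⊞⊞⊞⊞⊞⊞⊞⊞⊞⊞⊞
⊞⊞⊞⊞⊞⊞⊞⊞⊞⊞⊞
⊞⊞⊞⊞⊞⊞⊞⊞⊞⊞⊞
⊞⊞⊞⊞⊞⊞⊞⊞???
⊞⊞∙∙∙∙⊞⊞???
⊞⊞∙∙∙⊚⊞∙???
∙∙∙∙∙∙∙∙???
⊞⊞∙∙∙∙⊞∙???
⊞⊞∙∙∙∙⊞????
⊞⊞⊞⊞⊞⊞⊞????
???????????

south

⊞⊞⊞⊞⊞⊞⊞⊞⊞⊞⊞
⊞⊞⊞⊞⊞⊞⊞⊞⊞⊞⊞
⊞⊞⊞⊞⊞⊞⊞⊞???
⊞⊞∙∙∙∙⊞⊞???
⊞⊞∙∙∙∙⊞∙???
∙∙∙∙∙⊚∙∙???
⊞⊞∙∙∙∙⊞∙???
⊞⊞∙∙∙∙⊞∙???
⊞⊞⊞⊞⊞⊞⊞????
???????????
???????????

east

⊞⊞⊞⊞⊞⊞⊞⊞⊞⊞⊞
⊞⊞⊞⊞⊞⊞⊞⊞⊞⊞⊞
⊞⊞⊞⊞⊞⊞⊞????
⊞∙∙∙∙⊞⊞⊞???
⊞∙∙∙∙⊞∙⊕???
∙∙∙∙∙⊚∙∙???
⊞∙∙∙∙⊞∙∙???
⊞∙∙∙∙⊞∙∙???
⊞⊞⊞⊞⊞⊞?????
???????????
???????????

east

⊞⊞⊞⊞⊞⊞⊞⊞⊞⊞⊞
⊞⊞⊞⊞⊞⊞⊞⊞⊞⊞⊞
⊞⊞⊞⊞⊞⊞?????
∙∙∙∙⊞⊞⊞⊞???
∙∙∙∙⊞∙⊕∙???
∙∙∙∙∙⊚∙∙???
∙∙∙∙⊞∙∙∙???
∙∙∙∙⊞∙∙∙???
⊞⊞⊞⊞⊞??????
???????????
???????????

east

⊞⊞⊞⊞⊞⊞⊞⊞⊞⊞⊞
⊞⊞⊞⊞⊞⊞⊞⊞⊞⊞⊞
⊞⊞⊞⊞⊞??????
∙∙∙⊞⊞⊞⊞⊞???
∙∙∙⊞∙⊕∙⊞???
∙∙∙∙∙⊚∙∙???
∙∙∙⊞∙∙∙∙???
∙∙∙⊞∙∙∙∙???
⊞⊞⊞⊞???????
???????????
???????????

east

⊞⊞⊞⊞⊞⊞⊞⊞⊞⊞⊞
⊞⊞⊞⊞⊞⊞⊞⊞⊞⊞⊞
⊞⊞⊞⊞??????⊞
∙∙⊞⊞⊞⊞⊞⊞??⊞
∙∙⊞∙⊕∙⊞⊞??⊞
∙∙∙∙∙⊚∙⊞??⊞
∙∙⊞∙∙∙∙⊞??⊞
∙∙⊞∙∙∙∙⊞??⊞
⊞⊞⊞???????⊞
??????????⊞
??????????⊞

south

⊞⊞⊞⊞⊞⊞⊞⊞⊞⊞⊞
⊞⊞⊞⊞??????⊞
∙∙⊞⊞⊞⊞⊞⊞??⊞
∙∙⊞∙⊕∙⊞⊞??⊞
∙∙∙∙∙∙∙⊞??⊞
∙∙⊞∙∙⊚∙⊞??⊞
∙∙⊞∙∙∙∙⊞??⊞
⊞⊞⊞∙∙∙∙⊞??⊞
??????????⊞
??????????⊞
??????????⊞

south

⊞⊞⊞⊞??????⊞
∙∙⊞⊞⊞⊞⊞⊞??⊞
∙∙⊞∙⊕∙⊞⊞??⊞
∙∙∙∙∙∙∙⊞??⊞
∙∙⊞∙∙∙∙⊞??⊞
∙∙⊞∙∙⊚∙⊞??⊞
⊞⊞⊞∙∙∙∙⊞??⊞
???∙⊡∙∙⊞??⊞
??????????⊞
??????????⊞
??????????⊞

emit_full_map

⊞⊞⊞⊞⊞⊞⊞⊞????
⊞⊞∙∙∙∙⊞⊞⊞⊞⊞⊞
⊞⊞∙∙∙∙⊞∙⊕∙⊞⊞
∙∙∙∙∙∙∙∙∙∙∙⊞
⊞⊞∙∙∙∙⊞∙∙∙∙⊞
⊞⊞∙∙∙∙⊞∙∙⊚∙⊞
⊞⊞⊞⊞⊞⊞⊞∙∙∙∙⊞
???????∙⊡∙∙⊞

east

⊞⊞⊞??????⊞⊞
∙⊞⊞⊞⊞⊞⊞??⊞⊞
∙⊞∙⊕∙⊞⊞??⊞⊞
∙∙∙∙∙∙⊞⊞?⊞⊞
∙⊞∙∙∙∙⊞⊞?⊞⊞
∙⊞∙∙∙⊚⊞⊞?⊞⊞
⊞⊞∙∙∙∙⊞⊞?⊞⊞
??∙⊡∙∙⊞⊞?⊞⊞
?????????⊞⊞
?????????⊞⊞
?????????⊞⊞

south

∙⊞⊞⊞⊞⊞⊞??⊞⊞
∙⊞∙⊕∙⊞⊞??⊞⊞
∙∙∙∙∙∙⊞⊞?⊞⊞
∙⊞∙∙∙∙⊞⊞?⊞⊞
∙⊞∙∙∙∙⊞⊞?⊞⊞
⊞⊞∙∙∙⊚⊞⊞?⊞⊞
??∙⊡∙∙⊞⊞?⊞⊞
???∙⊞∙⊞⊞?⊞⊞
?????????⊞⊞
?????????⊞⊞
?????????⊞⊞

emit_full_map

⊞⊞⊞⊞⊞⊞⊞⊞?????
⊞⊞∙∙∙∙⊞⊞⊞⊞⊞⊞?
⊞⊞∙∙∙∙⊞∙⊕∙⊞⊞?
∙∙∙∙∙∙∙∙∙∙∙⊞⊞
⊞⊞∙∙∙∙⊞∙∙∙∙⊞⊞
⊞⊞∙∙∙∙⊞∙∙∙∙⊞⊞
⊞⊞⊞⊞⊞⊞⊞∙∙∙⊚⊞⊞
???????∙⊡∙∙⊞⊞
????????∙⊞∙⊞⊞


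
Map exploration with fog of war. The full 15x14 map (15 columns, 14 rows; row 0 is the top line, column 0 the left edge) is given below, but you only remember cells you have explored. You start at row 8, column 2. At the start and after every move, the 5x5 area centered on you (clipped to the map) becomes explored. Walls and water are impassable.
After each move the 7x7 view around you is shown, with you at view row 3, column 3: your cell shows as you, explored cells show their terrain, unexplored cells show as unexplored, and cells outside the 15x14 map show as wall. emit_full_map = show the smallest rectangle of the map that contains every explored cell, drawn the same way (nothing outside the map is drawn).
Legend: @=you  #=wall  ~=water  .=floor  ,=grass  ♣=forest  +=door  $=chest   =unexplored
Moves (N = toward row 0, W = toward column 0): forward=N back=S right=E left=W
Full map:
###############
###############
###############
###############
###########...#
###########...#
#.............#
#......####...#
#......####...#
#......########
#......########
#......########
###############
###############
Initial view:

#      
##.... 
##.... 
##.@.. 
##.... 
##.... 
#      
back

##.... 
##.... 
##.... 
##.@.. 
##.... 
##.... 
#      

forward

#      
##.... 
##.... 
##.@.. 
##.... 
##.... 
##.... 

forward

#      
###### 
##.... 
##.@.. 
##.... 
##.... 
##.... 

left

##     
#######
###....
###@...
###....
###....
###....

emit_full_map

#####
#....
#@...
#....
#....
#....
#....

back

#######
###....
###....
###@...
###....
###....
###....

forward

##     
#######
###....
###@...
###....
###....
###....

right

#      
###### 
##.... 
##.@.. 
##.... 
##.... 
##.... 

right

       
###### 
#..... 
#..@.. 
#..... 
#..... 
#....  

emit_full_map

######
#.....
#..@..
#.....
#.....
#.... 
#.... 

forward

       
 ##### 
###### 
#..@.. 
#..... 
#..... 
#..... 

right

       
###### 
###### 
...@.. 
...... 
...... 
.....  

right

       
###### 
###### 
...@.. 
.....# 
.....# 
....   

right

       
###### 
###### 
...@.. 
....## 
....## 
...    

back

###### 
###### 
...... 
...@## 
....## 
....## 
..     

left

#######
#######
.......
...@.##
.....##
.....##
...    

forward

       
#######
#######
...@...
.....##
.....##
.....##

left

       
#######
#######
...@...
......#
......#
......#

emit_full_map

 ########
#########
#...@....
#......##
#......##
#......##
#....    
#....    


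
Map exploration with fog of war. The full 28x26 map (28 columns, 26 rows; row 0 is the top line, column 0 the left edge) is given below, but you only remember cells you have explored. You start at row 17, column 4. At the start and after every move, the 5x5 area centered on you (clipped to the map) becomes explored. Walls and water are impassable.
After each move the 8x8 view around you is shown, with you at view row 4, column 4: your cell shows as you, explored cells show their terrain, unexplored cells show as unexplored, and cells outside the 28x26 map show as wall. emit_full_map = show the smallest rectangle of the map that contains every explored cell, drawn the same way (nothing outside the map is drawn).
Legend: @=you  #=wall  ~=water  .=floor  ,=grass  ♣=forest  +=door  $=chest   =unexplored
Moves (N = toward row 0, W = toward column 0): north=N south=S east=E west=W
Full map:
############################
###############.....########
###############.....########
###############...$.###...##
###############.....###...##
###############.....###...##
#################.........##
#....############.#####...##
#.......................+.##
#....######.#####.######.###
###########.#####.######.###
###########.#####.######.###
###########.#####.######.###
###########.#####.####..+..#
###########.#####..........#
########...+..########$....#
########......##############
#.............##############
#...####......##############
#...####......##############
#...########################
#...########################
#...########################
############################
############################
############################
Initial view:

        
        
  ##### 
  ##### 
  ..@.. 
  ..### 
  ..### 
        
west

#       
#       
# ######
# ######
# ..@...
# ...###
# ...###
#       

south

#       
# ######
# ######
# ......
# ..@###
# ...###
# ...## 
#       

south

# ######
# ######
# ......
# ...###
# ..@###
# ...## 
# ...## 
#       

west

## #####
## #####
###.....
###...##
###.@.##
###...##
###...##
##      

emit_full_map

 ######
 ######
#......
#...###
#.@.###
#...## 
#...## 

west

### ####
### ####
####....
####...#
####@..#
####...#
####...#
###     

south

### ####
####....
####...#
####...#
####@..#
####...#
####... 
###     

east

## #####
###.....
###...##
###...##
###.@.##
###...##
###...# 
##      

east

# ######
##......
##...###
##...###
##..@## 
##...## 
##...## 
#       

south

##......
##...###
##...###
##...## 
##..@## 
##...## 
# ##### 
#       

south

##...###
##...###
##...## 
##...## 
##..@## 
# ##### 
# ##### 
#       

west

###...##
###...##
###...##
###...##
###.@.##
########
########
##      

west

####...#
####...#
####...#
####...#
####@..#
########
########
###     

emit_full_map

 ######
 ######
#......
#...###
#...###
#...## 
#...## 
#@..## 
###### 
###### 

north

####....
####...#
####...#
####...#
####@..#
####...#
########
########

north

### ####
####....
####...#
####...#
####@..#
####...#
####...#
########

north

### ####
### ####
####....
####...#
####@..#
####...#
####...#
####...#

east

## #####
## #####
###.....
###...##
###.@.##
###...##
###...##
###...##

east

# ######
# ######
##......
##...###
##..@###
##...## 
##...## 
##...## 

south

# ######
##......
##...###
##...###
##..@## 
##...## 
##...## 
####### 

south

##......
##...###
##...###
##...## 
##..@## 
##...## 
####### 
####### 

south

##...###
##...###
##...## 
##...## 
##..@## 
####### 
####### 
#       

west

###...##
###...##
###...##
###...##
###.@.##
########
########
##      

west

####...#
####...#
####...#
####...#
####@..#
########
########
###     


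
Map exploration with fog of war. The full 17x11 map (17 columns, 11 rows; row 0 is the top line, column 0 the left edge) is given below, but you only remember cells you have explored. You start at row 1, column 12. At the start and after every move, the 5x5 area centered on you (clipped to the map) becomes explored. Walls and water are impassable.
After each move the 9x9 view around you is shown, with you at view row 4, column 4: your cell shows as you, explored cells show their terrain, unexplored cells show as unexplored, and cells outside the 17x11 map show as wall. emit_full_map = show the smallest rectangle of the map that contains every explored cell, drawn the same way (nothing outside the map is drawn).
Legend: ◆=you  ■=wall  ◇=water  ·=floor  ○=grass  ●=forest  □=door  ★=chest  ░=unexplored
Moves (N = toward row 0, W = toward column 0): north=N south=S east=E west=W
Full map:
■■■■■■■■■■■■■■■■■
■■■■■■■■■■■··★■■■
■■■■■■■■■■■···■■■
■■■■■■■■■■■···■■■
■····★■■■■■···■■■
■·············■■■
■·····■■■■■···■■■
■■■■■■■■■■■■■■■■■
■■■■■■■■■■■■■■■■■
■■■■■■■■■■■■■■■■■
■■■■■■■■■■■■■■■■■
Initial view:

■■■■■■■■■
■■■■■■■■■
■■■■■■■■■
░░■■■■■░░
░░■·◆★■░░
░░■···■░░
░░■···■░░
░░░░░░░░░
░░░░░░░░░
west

■■■■■■■■■
■■■■■■■■■
■■■■■■■■■
░░■■■■■■░
░░■■◆·★■░
░░■■···■░
░░■■···■░
░░░░░░░░░
░░░░░░░░░

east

■■■■■■■■■
■■■■■■■■■
■■■■■■■■■
░■■■■■■░░
░■■·◆★■░░
░■■···■░░
░■■···■░░
░░░░░░░░░
░░░░░░░░░

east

■■■■■■■■■
■■■■■■■■■
■■■■■■■■■
■■■■■■■░■
■■··◆■■░■
■■···■■░■
■■···■■░■
░░░░░░░░■
░░░░░░░░■

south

■■■■■■■■■
■■■■■■■■■
■■■■■■■░■
■■··★■■░■
■■··◆■■░■
■■···■■░■
░░···■■░■
░░░░░░░░■
░░░░░░░░■

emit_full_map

■■■■■■■
■■··★■■
■■··◆■■
■■···■■
░░···■■

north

■■■■■■■■■
■■■■■■■■■
■■■■■■■■■
■■■■■■■░■
■■··◆■■░■
■■···■■░■
■■···■■░■
░░···■■░■
░░░░░░░░■

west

■■■■■■■■■
■■■■■■■■■
■■■■■■■■■
░■■■■■■■░
░■■·◆★■■░
░■■···■■░
░■■···■■░
░░░···■■░
░░░░░░░░░

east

■■■■■■■■■
■■■■■■■■■
■■■■■■■■■
■■■■■■■░■
■■··◆■■░■
■■···■■░■
■■···■■░■
░░···■■░■
░░░░░░░░■

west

■■■■■■■■■
■■■■■■■■■
■■■■■■■■■
░■■■■■■■░
░■■·◆★■■░
░■■···■■░
░■■···■■░
░░░···■■░
░░░░░░░░░

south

■■■■■■■■■
■■■■■■■■■
░■■■■■■■░
░■■··★■■░
░■■·◆·■■░
░■■···■■░
░░■···■■░
░░░░░░░░░
░░░░░░░░░

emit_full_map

■■■■■■■
■■··★■■
■■·◆·■■
■■···■■
░■···■■

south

■■■■■■■■■
░■■■■■■■░
░■■··★■■░
░■■···■■░
░■■·◆·■■░
░░■···■■░
░░····■░░
░░░░░░░░░
░░░░░░░░░

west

■■■■■■■■■
░░■■■■■■■
░░■■··★■■
░░■■···■■
░░■■◆··■■
░░■■···■■
░░·····■░
░░░░░░░░░
░░░░░░░░░

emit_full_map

■■■■■■■
■■··★■■
■■···■■
■■◆··■■
■■···■■
·····■░


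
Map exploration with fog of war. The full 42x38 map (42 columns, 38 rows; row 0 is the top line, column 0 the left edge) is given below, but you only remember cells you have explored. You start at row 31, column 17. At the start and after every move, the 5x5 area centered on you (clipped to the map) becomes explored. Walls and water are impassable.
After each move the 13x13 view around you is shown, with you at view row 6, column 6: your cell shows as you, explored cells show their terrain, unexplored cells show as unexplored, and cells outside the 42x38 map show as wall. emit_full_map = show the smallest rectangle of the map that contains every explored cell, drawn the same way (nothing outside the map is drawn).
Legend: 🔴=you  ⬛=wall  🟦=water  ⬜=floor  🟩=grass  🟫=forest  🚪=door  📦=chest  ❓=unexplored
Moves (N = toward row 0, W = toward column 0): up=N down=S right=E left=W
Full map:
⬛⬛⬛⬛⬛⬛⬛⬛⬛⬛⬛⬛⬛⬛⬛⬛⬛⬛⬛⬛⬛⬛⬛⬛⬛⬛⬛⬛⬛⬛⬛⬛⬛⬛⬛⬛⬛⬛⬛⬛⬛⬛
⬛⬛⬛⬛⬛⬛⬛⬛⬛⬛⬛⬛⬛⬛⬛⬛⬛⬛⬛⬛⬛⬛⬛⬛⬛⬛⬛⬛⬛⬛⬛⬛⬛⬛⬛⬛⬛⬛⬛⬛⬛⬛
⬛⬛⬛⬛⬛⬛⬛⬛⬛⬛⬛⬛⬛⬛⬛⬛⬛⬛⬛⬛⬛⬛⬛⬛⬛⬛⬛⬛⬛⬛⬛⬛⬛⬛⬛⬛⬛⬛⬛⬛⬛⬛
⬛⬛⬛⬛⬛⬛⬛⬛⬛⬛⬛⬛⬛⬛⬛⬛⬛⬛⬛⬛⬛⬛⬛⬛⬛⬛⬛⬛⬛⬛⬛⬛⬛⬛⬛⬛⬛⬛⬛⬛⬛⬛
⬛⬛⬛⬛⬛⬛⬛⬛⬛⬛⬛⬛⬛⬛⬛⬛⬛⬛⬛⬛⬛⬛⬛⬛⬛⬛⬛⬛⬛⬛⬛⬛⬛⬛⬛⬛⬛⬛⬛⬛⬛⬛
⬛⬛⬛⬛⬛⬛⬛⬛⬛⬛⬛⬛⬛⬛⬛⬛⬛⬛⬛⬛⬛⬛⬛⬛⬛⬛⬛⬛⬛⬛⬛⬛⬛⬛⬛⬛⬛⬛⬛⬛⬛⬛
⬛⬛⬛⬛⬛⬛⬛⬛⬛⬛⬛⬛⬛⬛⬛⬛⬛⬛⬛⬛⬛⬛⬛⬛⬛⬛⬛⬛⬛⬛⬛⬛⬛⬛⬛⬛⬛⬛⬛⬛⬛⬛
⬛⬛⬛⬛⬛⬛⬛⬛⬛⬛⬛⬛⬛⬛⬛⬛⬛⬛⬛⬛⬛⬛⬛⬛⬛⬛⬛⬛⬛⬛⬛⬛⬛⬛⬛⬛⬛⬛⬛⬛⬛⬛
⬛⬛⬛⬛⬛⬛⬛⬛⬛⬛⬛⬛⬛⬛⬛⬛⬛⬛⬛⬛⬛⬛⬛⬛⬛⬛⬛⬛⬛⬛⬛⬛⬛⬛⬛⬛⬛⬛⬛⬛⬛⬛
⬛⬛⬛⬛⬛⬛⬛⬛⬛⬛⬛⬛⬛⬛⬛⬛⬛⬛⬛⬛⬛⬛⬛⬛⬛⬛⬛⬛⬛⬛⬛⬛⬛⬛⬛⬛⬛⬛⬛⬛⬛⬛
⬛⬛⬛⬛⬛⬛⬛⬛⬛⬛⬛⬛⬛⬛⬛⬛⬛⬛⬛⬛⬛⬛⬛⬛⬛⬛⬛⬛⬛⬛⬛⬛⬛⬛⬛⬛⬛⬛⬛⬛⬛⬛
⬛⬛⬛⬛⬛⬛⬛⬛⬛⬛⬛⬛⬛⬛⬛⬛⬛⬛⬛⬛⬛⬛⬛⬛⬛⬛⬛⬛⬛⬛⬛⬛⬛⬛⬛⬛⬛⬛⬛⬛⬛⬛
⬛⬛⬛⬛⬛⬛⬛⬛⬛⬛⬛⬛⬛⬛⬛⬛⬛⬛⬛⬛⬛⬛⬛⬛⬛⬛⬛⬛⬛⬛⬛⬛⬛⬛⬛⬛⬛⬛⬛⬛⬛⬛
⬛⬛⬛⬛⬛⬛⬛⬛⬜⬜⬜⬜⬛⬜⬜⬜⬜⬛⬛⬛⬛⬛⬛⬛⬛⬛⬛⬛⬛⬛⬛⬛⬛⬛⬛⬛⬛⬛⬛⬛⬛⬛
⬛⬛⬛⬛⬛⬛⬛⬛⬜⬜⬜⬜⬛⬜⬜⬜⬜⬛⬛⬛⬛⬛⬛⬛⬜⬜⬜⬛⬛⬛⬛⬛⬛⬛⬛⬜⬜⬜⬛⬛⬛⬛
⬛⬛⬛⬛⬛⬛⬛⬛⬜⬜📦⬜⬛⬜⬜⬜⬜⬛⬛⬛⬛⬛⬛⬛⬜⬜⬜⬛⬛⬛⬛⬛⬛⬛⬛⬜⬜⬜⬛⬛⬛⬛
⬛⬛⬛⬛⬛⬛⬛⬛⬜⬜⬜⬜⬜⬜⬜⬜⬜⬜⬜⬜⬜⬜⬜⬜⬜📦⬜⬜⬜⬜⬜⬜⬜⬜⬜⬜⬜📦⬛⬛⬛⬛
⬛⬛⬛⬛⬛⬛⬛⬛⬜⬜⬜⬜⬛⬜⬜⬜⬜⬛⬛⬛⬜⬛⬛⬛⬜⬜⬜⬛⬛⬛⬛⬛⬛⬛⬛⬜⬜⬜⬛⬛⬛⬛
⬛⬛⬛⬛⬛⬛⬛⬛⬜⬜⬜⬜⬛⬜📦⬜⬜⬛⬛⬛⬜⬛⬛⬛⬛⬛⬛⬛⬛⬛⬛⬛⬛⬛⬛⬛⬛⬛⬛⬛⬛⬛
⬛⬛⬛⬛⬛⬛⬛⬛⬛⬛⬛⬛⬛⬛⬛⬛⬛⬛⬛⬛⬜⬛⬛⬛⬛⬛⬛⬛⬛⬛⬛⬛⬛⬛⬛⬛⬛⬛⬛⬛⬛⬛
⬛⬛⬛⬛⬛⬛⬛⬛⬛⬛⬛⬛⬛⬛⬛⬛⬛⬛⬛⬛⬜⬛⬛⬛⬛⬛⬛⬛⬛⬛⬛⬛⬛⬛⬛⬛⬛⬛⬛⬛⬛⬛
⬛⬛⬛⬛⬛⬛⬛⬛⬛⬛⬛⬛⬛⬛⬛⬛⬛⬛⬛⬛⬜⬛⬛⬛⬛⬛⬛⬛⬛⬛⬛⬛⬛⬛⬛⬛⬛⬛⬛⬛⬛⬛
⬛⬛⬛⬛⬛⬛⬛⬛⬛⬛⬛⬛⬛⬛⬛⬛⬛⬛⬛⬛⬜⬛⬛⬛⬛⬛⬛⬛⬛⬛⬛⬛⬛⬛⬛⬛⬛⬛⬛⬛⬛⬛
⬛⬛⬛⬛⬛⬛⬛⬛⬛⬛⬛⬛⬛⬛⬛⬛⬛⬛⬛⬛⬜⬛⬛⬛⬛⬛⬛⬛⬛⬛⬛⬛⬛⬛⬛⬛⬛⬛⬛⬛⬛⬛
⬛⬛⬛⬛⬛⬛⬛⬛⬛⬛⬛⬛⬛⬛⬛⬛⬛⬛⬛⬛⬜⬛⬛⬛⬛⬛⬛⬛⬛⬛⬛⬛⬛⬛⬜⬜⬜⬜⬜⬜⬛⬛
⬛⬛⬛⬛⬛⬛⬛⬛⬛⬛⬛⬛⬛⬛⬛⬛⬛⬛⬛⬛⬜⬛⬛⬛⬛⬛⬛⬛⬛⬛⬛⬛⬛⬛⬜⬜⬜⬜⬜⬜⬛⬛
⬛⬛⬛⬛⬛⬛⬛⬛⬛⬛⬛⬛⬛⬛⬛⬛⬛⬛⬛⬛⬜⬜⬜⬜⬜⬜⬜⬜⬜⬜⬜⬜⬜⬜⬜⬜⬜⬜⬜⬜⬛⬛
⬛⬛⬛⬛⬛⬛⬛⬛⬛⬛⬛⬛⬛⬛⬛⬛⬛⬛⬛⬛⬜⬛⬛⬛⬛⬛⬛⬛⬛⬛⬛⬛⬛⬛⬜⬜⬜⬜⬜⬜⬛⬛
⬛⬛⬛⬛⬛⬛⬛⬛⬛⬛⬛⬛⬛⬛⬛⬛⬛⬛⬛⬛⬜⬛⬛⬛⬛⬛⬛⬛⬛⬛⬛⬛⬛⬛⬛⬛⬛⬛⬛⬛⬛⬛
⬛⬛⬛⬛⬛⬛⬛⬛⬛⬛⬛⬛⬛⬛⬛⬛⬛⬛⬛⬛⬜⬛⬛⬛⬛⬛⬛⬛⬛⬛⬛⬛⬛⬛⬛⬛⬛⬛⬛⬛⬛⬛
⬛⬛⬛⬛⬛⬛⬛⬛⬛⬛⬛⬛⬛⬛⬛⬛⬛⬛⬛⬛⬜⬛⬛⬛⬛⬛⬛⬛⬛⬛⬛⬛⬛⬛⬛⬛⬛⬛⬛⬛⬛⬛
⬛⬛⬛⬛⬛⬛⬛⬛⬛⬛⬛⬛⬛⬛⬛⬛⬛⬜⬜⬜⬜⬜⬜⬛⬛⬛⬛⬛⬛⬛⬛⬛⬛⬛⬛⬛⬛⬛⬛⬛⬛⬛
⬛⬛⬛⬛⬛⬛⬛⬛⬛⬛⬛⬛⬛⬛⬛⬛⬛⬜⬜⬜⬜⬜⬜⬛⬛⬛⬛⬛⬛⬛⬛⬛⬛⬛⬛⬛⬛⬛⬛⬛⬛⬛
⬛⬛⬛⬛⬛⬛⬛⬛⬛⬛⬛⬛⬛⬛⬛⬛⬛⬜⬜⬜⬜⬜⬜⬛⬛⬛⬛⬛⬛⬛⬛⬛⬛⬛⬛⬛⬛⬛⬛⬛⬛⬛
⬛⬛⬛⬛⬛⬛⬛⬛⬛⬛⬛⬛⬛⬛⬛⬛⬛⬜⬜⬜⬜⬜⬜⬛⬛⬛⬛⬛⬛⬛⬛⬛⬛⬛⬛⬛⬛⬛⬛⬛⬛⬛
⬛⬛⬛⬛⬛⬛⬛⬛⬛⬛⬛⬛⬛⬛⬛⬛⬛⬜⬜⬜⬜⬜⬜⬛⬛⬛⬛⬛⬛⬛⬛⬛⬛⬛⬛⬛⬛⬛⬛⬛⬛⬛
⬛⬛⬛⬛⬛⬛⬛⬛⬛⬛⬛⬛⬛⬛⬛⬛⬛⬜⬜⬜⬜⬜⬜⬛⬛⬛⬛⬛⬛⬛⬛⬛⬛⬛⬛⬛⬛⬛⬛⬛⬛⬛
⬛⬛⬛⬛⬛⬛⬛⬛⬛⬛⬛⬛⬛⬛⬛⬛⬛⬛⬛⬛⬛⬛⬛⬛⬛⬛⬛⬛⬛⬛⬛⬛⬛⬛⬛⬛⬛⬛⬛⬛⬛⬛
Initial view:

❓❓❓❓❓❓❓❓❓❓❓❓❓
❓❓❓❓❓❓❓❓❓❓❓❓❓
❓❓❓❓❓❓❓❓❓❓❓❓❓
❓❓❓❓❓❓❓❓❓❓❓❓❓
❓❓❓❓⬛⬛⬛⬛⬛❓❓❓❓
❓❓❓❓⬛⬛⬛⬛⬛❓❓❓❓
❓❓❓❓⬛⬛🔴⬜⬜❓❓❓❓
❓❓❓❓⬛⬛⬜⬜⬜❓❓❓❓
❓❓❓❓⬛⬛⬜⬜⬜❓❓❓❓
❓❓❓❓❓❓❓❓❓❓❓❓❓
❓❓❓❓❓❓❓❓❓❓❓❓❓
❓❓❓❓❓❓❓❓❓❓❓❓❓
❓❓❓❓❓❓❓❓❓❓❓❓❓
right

❓❓❓❓❓❓❓❓❓❓❓❓❓
❓❓❓❓❓❓❓❓❓❓❓❓❓
❓❓❓❓❓❓❓❓❓❓❓❓❓
❓❓❓❓❓❓❓❓❓❓❓❓❓
❓❓❓⬛⬛⬛⬛⬛⬜❓❓❓❓
❓❓❓⬛⬛⬛⬛⬛⬜❓❓❓❓
❓❓❓⬛⬛⬜🔴⬜⬜❓❓❓❓
❓❓❓⬛⬛⬜⬜⬜⬜❓❓❓❓
❓❓❓⬛⬛⬜⬜⬜⬜❓❓❓❓
❓❓❓❓❓❓❓❓❓❓❓❓❓
❓❓❓❓❓❓❓❓❓❓❓❓❓
❓❓❓❓❓❓❓❓❓❓❓❓❓
❓❓❓❓❓❓❓❓❓❓❓❓❓

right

❓❓❓❓❓❓❓❓❓❓❓❓❓
❓❓❓❓❓❓❓❓❓❓❓❓❓
❓❓❓❓❓❓❓❓❓❓❓❓❓
❓❓❓❓❓❓❓❓❓❓❓❓❓
❓❓⬛⬛⬛⬛⬛⬜⬛❓❓❓❓
❓❓⬛⬛⬛⬛⬛⬜⬛❓❓❓❓
❓❓⬛⬛⬜⬜🔴⬜⬜❓❓❓❓
❓❓⬛⬛⬜⬜⬜⬜⬜❓❓❓❓
❓❓⬛⬛⬜⬜⬜⬜⬜❓❓❓❓
❓❓❓❓❓❓❓❓❓❓❓❓❓
❓❓❓❓❓❓❓❓❓❓❓❓❓
❓❓❓❓❓❓❓❓❓❓❓❓❓
❓❓❓❓❓❓❓❓❓❓❓❓❓

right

❓❓❓❓❓❓❓❓❓❓❓❓❓
❓❓❓❓❓❓❓❓❓❓❓❓❓
❓❓❓❓❓❓❓❓❓❓❓❓❓
❓❓❓❓❓❓❓❓❓❓❓❓❓
❓⬛⬛⬛⬛⬛⬜⬛⬛❓❓❓❓
❓⬛⬛⬛⬛⬛⬜⬛⬛❓❓❓❓
❓⬛⬛⬜⬜⬜🔴⬜⬜❓❓❓❓
❓⬛⬛⬜⬜⬜⬜⬜⬜❓❓❓❓
❓⬛⬛⬜⬜⬜⬜⬜⬜❓❓❓❓
❓❓❓❓❓❓❓❓❓❓❓❓❓
❓❓❓❓❓❓❓❓❓❓❓❓❓
❓❓❓❓❓❓❓❓❓❓❓❓❓
❓❓❓❓❓❓❓❓❓❓❓❓❓

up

❓❓❓❓❓❓❓❓❓❓❓❓❓
❓❓❓❓❓❓❓❓❓❓❓❓❓
❓❓❓❓❓❓❓❓❓❓❓❓❓
❓❓❓❓❓❓❓❓❓❓❓❓❓
❓❓❓❓⬛⬛⬜⬛⬛❓❓❓❓
❓⬛⬛⬛⬛⬛⬜⬛⬛❓❓❓❓
❓⬛⬛⬛⬛⬛🔴⬛⬛❓❓❓❓
❓⬛⬛⬜⬜⬜⬜⬜⬜❓❓❓❓
❓⬛⬛⬜⬜⬜⬜⬜⬜❓❓❓❓
❓⬛⬛⬜⬜⬜⬜⬜⬜❓❓❓❓
❓❓❓❓❓❓❓❓❓❓❓❓❓
❓❓❓❓❓❓❓❓❓❓❓❓❓
❓❓❓❓❓❓❓❓❓❓❓❓❓

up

❓❓❓❓❓❓❓❓❓❓❓❓❓
❓❓❓❓❓❓❓❓❓❓❓❓❓
❓❓❓❓❓❓❓❓❓❓❓❓❓
❓❓❓❓❓❓❓❓❓❓❓❓❓
❓❓❓❓⬛⬛⬜⬛⬛❓❓❓❓
❓❓❓❓⬛⬛⬜⬛⬛❓❓❓❓
❓⬛⬛⬛⬛⬛🔴⬛⬛❓❓❓❓
❓⬛⬛⬛⬛⬛⬜⬛⬛❓❓❓❓
❓⬛⬛⬜⬜⬜⬜⬜⬜❓❓❓❓
❓⬛⬛⬜⬜⬜⬜⬜⬜❓❓❓❓
❓⬛⬛⬜⬜⬜⬜⬜⬜❓❓❓❓
❓❓❓❓❓❓❓❓❓❓❓❓❓
❓❓❓❓❓❓❓❓❓❓❓❓❓

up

❓❓❓❓❓❓❓❓❓❓❓❓❓
❓❓❓❓❓❓❓❓❓❓❓❓❓
❓❓❓❓❓❓❓❓❓❓❓❓❓
❓❓❓❓❓❓❓❓❓❓❓❓❓
❓❓❓❓⬛⬛⬜⬜⬜❓❓❓❓
❓❓❓❓⬛⬛⬜⬛⬛❓❓❓❓
❓❓❓❓⬛⬛🔴⬛⬛❓❓❓❓
❓⬛⬛⬛⬛⬛⬜⬛⬛❓❓❓❓
❓⬛⬛⬛⬛⬛⬜⬛⬛❓❓❓❓
❓⬛⬛⬜⬜⬜⬜⬜⬜❓❓❓❓
❓⬛⬛⬜⬜⬜⬜⬜⬜❓❓❓❓
❓⬛⬛⬜⬜⬜⬜⬜⬜❓❓❓❓
❓❓❓❓❓❓❓❓❓❓❓❓❓

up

❓❓❓❓❓❓❓❓❓❓❓❓❓
❓❓❓❓❓❓❓❓❓❓❓❓❓
❓❓❓❓❓❓❓❓❓❓❓❓❓
❓❓❓❓❓❓❓❓❓❓❓❓❓
❓❓❓❓⬛⬛⬜⬛⬛❓❓❓❓
❓❓❓❓⬛⬛⬜⬜⬜❓❓❓❓
❓❓❓❓⬛⬛🔴⬛⬛❓❓❓❓
❓❓❓❓⬛⬛⬜⬛⬛❓❓❓❓
❓⬛⬛⬛⬛⬛⬜⬛⬛❓❓❓❓
❓⬛⬛⬛⬛⬛⬜⬛⬛❓❓❓❓
❓⬛⬛⬜⬜⬜⬜⬜⬜❓❓❓❓
❓⬛⬛⬜⬜⬜⬜⬜⬜❓❓❓❓
❓⬛⬛⬜⬜⬜⬜⬜⬜❓❓❓❓

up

❓❓❓❓❓❓❓❓❓❓❓❓❓
❓❓❓❓❓❓❓❓❓❓❓❓❓
❓❓❓❓❓❓❓❓❓❓❓❓❓
❓❓❓❓❓❓❓❓❓❓❓❓❓
❓❓❓❓⬛⬛⬜⬛⬛❓❓❓❓
❓❓❓❓⬛⬛⬜⬛⬛❓❓❓❓
❓❓❓❓⬛⬛🔴⬜⬜❓❓❓❓
❓❓❓❓⬛⬛⬜⬛⬛❓❓❓❓
❓❓❓❓⬛⬛⬜⬛⬛❓❓❓❓
❓⬛⬛⬛⬛⬛⬜⬛⬛❓❓❓❓
❓⬛⬛⬛⬛⬛⬜⬛⬛❓❓❓❓
❓⬛⬛⬜⬜⬜⬜⬜⬜❓❓❓❓
❓⬛⬛⬜⬜⬜⬜⬜⬜❓❓❓❓

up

❓❓❓❓❓❓❓❓❓❓❓❓❓
❓❓❓❓❓❓❓❓❓❓❓❓❓
❓❓❓❓❓❓❓❓❓❓❓❓❓
❓❓❓❓❓❓❓❓❓❓❓❓❓
❓❓❓❓⬛⬛⬜⬛⬛❓❓❓❓
❓❓❓❓⬛⬛⬜⬛⬛❓❓❓❓
❓❓❓❓⬛⬛🔴⬛⬛❓❓❓❓
❓❓❓❓⬛⬛⬜⬜⬜❓❓❓❓
❓❓❓❓⬛⬛⬜⬛⬛❓❓❓❓
❓❓❓❓⬛⬛⬜⬛⬛❓❓❓❓
❓⬛⬛⬛⬛⬛⬜⬛⬛❓❓❓❓
❓⬛⬛⬛⬛⬛⬜⬛⬛❓❓❓❓
❓⬛⬛⬜⬜⬜⬜⬜⬜❓❓❓❓

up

❓❓❓❓❓❓❓❓❓❓❓❓❓
❓❓❓❓❓❓❓❓❓❓❓❓❓
❓❓❓❓❓❓❓❓❓❓❓❓❓
❓❓❓❓❓❓❓❓❓❓❓❓❓
❓❓❓❓⬛⬛⬜⬛⬛❓❓❓❓
❓❓❓❓⬛⬛⬜⬛⬛❓❓❓❓
❓❓❓❓⬛⬛🔴⬛⬛❓❓❓❓
❓❓❓❓⬛⬛⬜⬛⬛❓❓❓❓
❓❓❓❓⬛⬛⬜⬜⬜❓❓❓❓
❓❓❓❓⬛⬛⬜⬛⬛❓❓❓❓
❓❓❓❓⬛⬛⬜⬛⬛❓❓❓❓
❓⬛⬛⬛⬛⬛⬜⬛⬛❓❓❓❓
❓⬛⬛⬛⬛⬛⬜⬛⬛❓❓❓❓

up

❓❓❓❓❓❓❓❓❓❓❓❓❓
❓❓❓❓❓❓❓❓❓❓❓❓❓
❓❓❓❓❓❓❓❓❓❓❓❓❓
❓❓❓❓❓❓❓❓❓❓❓❓❓
❓❓❓❓⬛⬛⬜⬛⬛❓❓❓❓
❓❓❓❓⬛⬛⬜⬛⬛❓❓❓❓
❓❓❓❓⬛⬛🔴⬛⬛❓❓❓❓
❓❓❓❓⬛⬛⬜⬛⬛❓❓❓❓
❓❓❓❓⬛⬛⬜⬛⬛❓❓❓❓
❓❓❓❓⬛⬛⬜⬜⬜❓❓❓❓
❓❓❓❓⬛⬛⬜⬛⬛❓❓❓❓
❓❓❓❓⬛⬛⬜⬛⬛❓❓❓❓
❓⬛⬛⬛⬛⬛⬜⬛⬛❓❓❓❓

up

❓❓❓❓❓❓❓❓❓❓❓❓❓
❓❓❓❓❓❓❓❓❓❓❓❓❓
❓❓❓❓❓❓❓❓❓❓❓❓❓
❓❓❓❓❓❓❓❓❓❓❓❓❓
❓❓❓❓⬛⬛⬜⬛⬛❓❓❓❓
❓❓❓❓⬛⬛⬜⬛⬛❓❓❓❓
❓❓❓❓⬛⬛🔴⬛⬛❓❓❓❓
❓❓❓❓⬛⬛⬜⬛⬛❓❓❓❓
❓❓❓❓⬛⬛⬜⬛⬛❓❓❓❓
❓❓❓❓⬛⬛⬜⬛⬛❓❓❓❓
❓❓❓❓⬛⬛⬜⬜⬜❓❓❓❓
❓❓❓❓⬛⬛⬜⬛⬛❓❓❓❓
❓❓❓❓⬛⬛⬜⬛⬛❓❓❓❓

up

❓❓❓❓❓❓❓❓❓❓❓❓❓
❓❓❓❓❓❓❓❓❓❓❓❓❓
❓❓❓❓❓❓❓❓❓❓❓❓❓
❓❓❓❓❓❓❓❓❓❓❓❓❓
❓❓❓❓⬛⬛⬜⬛⬛❓❓❓❓
❓❓❓❓⬛⬛⬜⬛⬛❓❓❓❓
❓❓❓❓⬛⬛🔴⬛⬛❓❓❓❓
❓❓❓❓⬛⬛⬜⬛⬛❓❓❓❓
❓❓❓❓⬛⬛⬜⬛⬛❓❓❓❓
❓❓❓❓⬛⬛⬜⬛⬛❓❓❓❓
❓❓❓❓⬛⬛⬜⬛⬛❓❓❓❓
❓❓❓❓⬛⬛⬜⬜⬜❓❓❓❓
❓❓❓❓⬛⬛⬜⬛⬛❓❓❓❓

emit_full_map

❓❓❓⬛⬛⬜⬛⬛
❓❓❓⬛⬛⬜⬛⬛
❓❓❓⬛⬛🔴⬛⬛
❓❓❓⬛⬛⬜⬛⬛
❓❓❓⬛⬛⬜⬛⬛
❓❓❓⬛⬛⬜⬛⬛
❓❓❓⬛⬛⬜⬛⬛
❓❓❓⬛⬛⬜⬜⬜
❓❓❓⬛⬛⬜⬛⬛
❓❓❓⬛⬛⬜⬛⬛
⬛⬛⬛⬛⬛⬜⬛⬛
⬛⬛⬛⬛⬛⬜⬛⬛
⬛⬛⬜⬜⬜⬜⬜⬜
⬛⬛⬜⬜⬜⬜⬜⬜
⬛⬛⬜⬜⬜⬜⬜⬜

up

❓❓❓❓❓❓❓❓❓❓❓❓❓
❓❓❓❓❓❓❓❓❓❓❓❓❓
❓❓❓❓❓❓❓❓❓❓❓❓❓
❓❓❓❓❓❓❓❓❓❓❓❓❓
❓❓❓❓⬛⬛⬜⬛⬛❓❓❓❓
❓❓❓❓⬛⬛⬜⬛⬛❓❓❓❓
❓❓❓❓⬛⬛🔴⬛⬛❓❓❓❓
❓❓❓❓⬛⬛⬜⬛⬛❓❓❓❓
❓❓❓❓⬛⬛⬜⬛⬛❓❓❓❓
❓❓❓❓⬛⬛⬜⬛⬛❓❓❓❓
❓❓❓❓⬛⬛⬜⬛⬛❓❓❓❓
❓❓❓❓⬛⬛⬜⬛⬛❓❓❓❓
❓❓❓❓⬛⬛⬜⬜⬜❓❓❓❓

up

❓❓❓❓❓❓❓❓❓❓❓❓❓
❓❓❓❓❓❓❓❓❓❓❓❓❓
❓❓❓❓❓❓❓❓❓❓❓❓❓
❓❓❓❓❓❓❓❓❓❓❓❓❓
❓❓❓❓⬛⬛⬜⬛⬛❓❓❓❓
❓❓❓❓⬛⬛⬜⬛⬛❓❓❓❓
❓❓❓❓⬛⬛🔴⬛⬛❓❓❓❓
❓❓❓❓⬛⬛⬜⬛⬛❓❓❓❓
❓❓❓❓⬛⬛⬜⬛⬛❓❓❓❓
❓❓❓❓⬛⬛⬜⬛⬛❓❓❓❓
❓❓❓❓⬛⬛⬜⬛⬛❓❓❓❓
❓❓❓❓⬛⬛⬜⬛⬛❓❓❓❓
❓❓❓❓⬛⬛⬜⬛⬛❓❓❓❓

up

❓❓❓❓❓❓❓❓❓❓❓❓❓
❓❓❓❓❓❓❓❓❓❓❓❓❓
❓❓❓❓❓❓❓❓❓❓❓❓❓
❓❓❓❓❓❓❓❓❓❓❓❓❓
❓❓❓❓⬜⬜⬜⬜⬜❓❓❓❓
❓❓❓❓⬛⬛⬜⬛⬛❓❓❓❓
❓❓❓❓⬛⬛🔴⬛⬛❓❓❓❓
❓❓❓❓⬛⬛⬜⬛⬛❓❓❓❓
❓❓❓❓⬛⬛⬜⬛⬛❓❓❓❓
❓❓❓❓⬛⬛⬜⬛⬛❓❓❓❓
❓❓❓❓⬛⬛⬜⬛⬛❓❓❓❓
❓❓❓❓⬛⬛⬜⬛⬛❓❓❓❓
❓❓❓❓⬛⬛⬜⬛⬛❓❓❓❓

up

❓❓❓❓❓❓❓❓❓❓❓❓❓
❓❓❓❓❓❓❓❓❓❓❓❓❓
❓❓❓❓❓❓❓❓❓❓❓❓❓
❓❓❓❓❓❓❓❓❓❓❓❓❓
❓❓❓❓⬛⬛⬛⬛⬛❓❓❓❓
❓❓❓❓⬜⬜⬜⬜⬜❓❓❓❓
❓❓❓❓⬛⬛🔴⬛⬛❓❓❓❓
❓❓❓❓⬛⬛⬜⬛⬛❓❓❓❓
❓❓❓❓⬛⬛⬜⬛⬛❓❓❓❓
❓❓❓❓⬛⬛⬜⬛⬛❓❓❓❓
❓❓❓❓⬛⬛⬜⬛⬛❓❓❓❓
❓❓❓❓⬛⬛⬜⬛⬛❓❓❓❓
❓❓❓❓⬛⬛⬜⬛⬛❓❓❓❓

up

❓❓❓❓❓❓❓❓❓❓❓❓❓
❓❓❓❓❓❓❓❓❓❓❓❓❓
❓❓❓❓❓❓❓❓❓❓❓❓❓
❓❓❓❓❓❓❓❓❓❓❓❓❓
❓❓❓❓⬛⬛⬛⬛⬛❓❓❓❓
❓❓❓❓⬛⬛⬛⬛⬛❓❓❓❓
❓❓❓❓⬜⬜🔴⬜⬜❓❓❓❓
❓❓❓❓⬛⬛⬜⬛⬛❓❓❓❓
❓❓❓❓⬛⬛⬜⬛⬛❓❓❓❓
❓❓❓❓⬛⬛⬜⬛⬛❓❓❓❓
❓❓❓❓⬛⬛⬜⬛⬛❓❓❓❓
❓❓❓❓⬛⬛⬜⬛⬛❓❓❓❓
❓❓❓❓⬛⬛⬜⬛⬛❓❓❓❓

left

❓❓❓❓❓❓❓❓❓❓❓❓❓
❓❓❓❓❓❓❓❓❓❓❓❓❓
❓❓❓❓❓❓❓❓❓❓❓❓❓
❓❓❓❓❓❓❓❓❓❓❓❓❓
❓❓❓❓⬛⬛⬛⬛⬛⬛❓❓❓
❓❓❓❓⬛⬛⬛⬛⬛⬛❓❓❓
❓❓❓❓⬜⬜🔴⬜⬜⬜❓❓❓
❓❓❓❓⬛⬛⬛⬜⬛⬛❓❓❓
❓❓❓❓⬛⬛⬛⬜⬛⬛❓❓❓
❓❓❓❓❓⬛⬛⬜⬛⬛❓❓❓
❓❓❓❓❓⬛⬛⬜⬛⬛❓❓❓
❓❓❓❓❓⬛⬛⬜⬛⬛❓❓❓
❓❓❓❓❓⬛⬛⬜⬛⬛❓❓❓

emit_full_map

❓❓⬛⬛⬛⬛⬛⬛
❓❓⬛⬛⬛⬛⬛⬛
❓❓⬜⬜🔴⬜⬜⬜
❓❓⬛⬛⬛⬜⬛⬛
❓❓⬛⬛⬛⬜⬛⬛
❓❓❓⬛⬛⬜⬛⬛
❓❓❓⬛⬛⬜⬛⬛
❓❓❓⬛⬛⬜⬛⬛
❓❓❓⬛⬛⬜⬛⬛
❓❓❓⬛⬛⬜⬛⬛
❓❓❓⬛⬛⬜⬛⬛
❓❓❓⬛⬛⬜⬛⬛
❓❓❓⬛⬛⬜⬜⬜
❓❓❓⬛⬛⬜⬛⬛
❓❓❓⬛⬛⬜⬛⬛
⬛⬛⬛⬛⬛⬜⬛⬛
⬛⬛⬛⬛⬛⬜⬛⬛
⬛⬛⬜⬜⬜⬜⬜⬜
⬛⬛⬜⬜⬜⬜⬜⬜
⬛⬛⬜⬜⬜⬜⬜⬜


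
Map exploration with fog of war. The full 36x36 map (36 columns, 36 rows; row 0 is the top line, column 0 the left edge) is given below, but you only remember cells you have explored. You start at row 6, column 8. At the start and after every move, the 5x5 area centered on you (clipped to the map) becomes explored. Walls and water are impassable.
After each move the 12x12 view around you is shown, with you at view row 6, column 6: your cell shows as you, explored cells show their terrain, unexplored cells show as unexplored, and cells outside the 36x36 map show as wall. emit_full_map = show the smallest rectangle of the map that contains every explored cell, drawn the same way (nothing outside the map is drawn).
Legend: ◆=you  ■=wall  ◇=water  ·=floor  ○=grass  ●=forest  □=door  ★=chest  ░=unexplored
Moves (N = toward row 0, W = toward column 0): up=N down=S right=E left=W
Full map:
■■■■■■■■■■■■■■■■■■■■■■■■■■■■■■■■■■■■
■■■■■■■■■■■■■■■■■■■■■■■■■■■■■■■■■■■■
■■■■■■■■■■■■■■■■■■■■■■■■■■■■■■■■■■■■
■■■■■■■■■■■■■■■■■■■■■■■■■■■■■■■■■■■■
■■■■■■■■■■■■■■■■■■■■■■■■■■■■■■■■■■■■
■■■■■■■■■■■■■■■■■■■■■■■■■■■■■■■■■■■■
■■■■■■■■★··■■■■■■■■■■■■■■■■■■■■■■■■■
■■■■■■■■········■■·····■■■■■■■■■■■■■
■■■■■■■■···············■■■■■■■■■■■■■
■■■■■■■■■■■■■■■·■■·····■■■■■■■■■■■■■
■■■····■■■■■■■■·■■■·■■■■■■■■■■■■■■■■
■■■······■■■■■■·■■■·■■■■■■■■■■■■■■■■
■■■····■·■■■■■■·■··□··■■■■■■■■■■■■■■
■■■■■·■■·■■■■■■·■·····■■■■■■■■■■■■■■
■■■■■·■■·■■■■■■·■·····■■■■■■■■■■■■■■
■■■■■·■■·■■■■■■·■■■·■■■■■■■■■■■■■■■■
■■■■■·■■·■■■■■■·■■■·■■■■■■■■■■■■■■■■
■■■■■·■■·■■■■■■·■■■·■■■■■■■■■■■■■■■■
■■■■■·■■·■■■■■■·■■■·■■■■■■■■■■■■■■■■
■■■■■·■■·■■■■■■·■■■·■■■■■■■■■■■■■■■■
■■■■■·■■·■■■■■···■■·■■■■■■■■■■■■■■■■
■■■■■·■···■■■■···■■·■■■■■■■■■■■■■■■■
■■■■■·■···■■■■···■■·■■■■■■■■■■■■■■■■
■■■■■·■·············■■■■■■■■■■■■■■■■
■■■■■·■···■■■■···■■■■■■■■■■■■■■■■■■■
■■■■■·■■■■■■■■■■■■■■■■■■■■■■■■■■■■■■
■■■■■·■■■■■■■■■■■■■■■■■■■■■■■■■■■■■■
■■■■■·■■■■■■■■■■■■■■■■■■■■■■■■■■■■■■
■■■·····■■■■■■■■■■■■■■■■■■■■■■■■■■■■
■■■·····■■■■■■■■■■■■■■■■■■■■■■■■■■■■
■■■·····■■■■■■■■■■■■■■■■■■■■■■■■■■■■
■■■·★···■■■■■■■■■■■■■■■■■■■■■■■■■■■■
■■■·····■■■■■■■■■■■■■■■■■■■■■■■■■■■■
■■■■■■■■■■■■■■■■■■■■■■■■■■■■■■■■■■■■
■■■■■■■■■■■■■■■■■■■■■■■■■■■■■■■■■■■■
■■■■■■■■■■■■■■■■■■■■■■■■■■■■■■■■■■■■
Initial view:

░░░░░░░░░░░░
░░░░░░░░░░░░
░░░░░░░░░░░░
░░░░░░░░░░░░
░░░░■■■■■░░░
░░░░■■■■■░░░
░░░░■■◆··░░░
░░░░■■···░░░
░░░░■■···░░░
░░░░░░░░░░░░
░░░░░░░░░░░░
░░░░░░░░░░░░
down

░░░░░░░░░░░░
░░░░░░░░░░░░
░░░░░░░░░░░░
░░░░■■■■■░░░
░░░░■■■■■░░░
░░░░■■★··░░░
░░░░■■◆··░░░
░░░░■■···░░░
░░░░■■■■■░░░
░░░░░░░░░░░░
░░░░░░░░░░░░
░░░░░░░░░░░░

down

░░░░░░░░░░░░
░░░░░░░░░░░░
░░░░■■■■■░░░
░░░░■■■■■░░░
░░░░■■★··░░░
░░░░■■···░░░
░░░░■■◆··░░░
░░░░■■■■■░░░
░░░░·■■■■░░░
░░░░░░░░░░░░
░░░░░░░░░░░░
░░░░░░░░░░░░

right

░░░░░░░░░░░░
░░░░░░░░░░░░
░░░■■■■■░░░░
░░░■■■■■░░░░
░░░■■★··■░░░
░░░■■····░░░
░░░■■·◆··░░░
░░░■■■■■■░░░
░░░·■■■■■░░░
░░░░░░░░░░░░
░░░░░░░░░░░░
░░░░░░░░░░░░

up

░░░░░░░░░░░░
░░░░░░░░░░░░
░░░░░░░░░░░░
░░░■■■■■░░░░
░░░■■■■■■░░░
░░░■■★··■░░░
░░░■■·◆··░░░
░░░■■····░░░
░░░■■■■■■░░░
░░░·■■■■■░░░
░░░░░░░░░░░░
░░░░░░░░░░░░

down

░░░░░░░░░░░░
░░░░░░░░░░░░
░░░■■■■■░░░░
░░░■■■■■■░░░
░░░■■★··■░░░
░░░■■····░░░
░░░■■·◆··░░░
░░░■■■■■■░░░
░░░·■■■■■░░░
░░░░░░░░░░░░
░░░░░░░░░░░░
░░░░░░░░░░░░

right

░░░░░░░░░░░░
░░░░░░░░░░░░
░░■■■■■░░░░░
░░■■■■■■░░░░
░░■■★··■■░░░
░░■■·····░░░
░░■■··◆··░░░
░░■■■■■■■░░░
░░·■■■■■■░░░
░░░░░░░░░░░░
░░░░░░░░░░░░
░░░░░░░░░░░░

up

░░░░░░░░░░░░
░░░░░░░░░░░░
░░░░░░░░░░░░
░░■■■■■░░░░░
░░■■■■■■■░░░
░░■■★··■■░░░
░░■■··◆··░░░
░░■■·····░░░
░░■■■■■■■░░░
░░·■■■■■■░░░
░░░░░░░░░░░░
░░░░░░░░░░░░

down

░░░░░░░░░░░░
░░░░░░░░░░░░
░░■■■■■░░░░░
░░■■■■■■■░░░
░░■■★··■■░░░
░░■■·····░░░
░░■■··◆··░░░
░░■■■■■■■░░░
░░·■■■■■■░░░
░░░░░░░░░░░░
░░░░░░░░░░░░
░░░░░░░░░░░░

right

░░░░░░░░░░░░
░░░░░░░░░░░░
░■■■■■░░░░░░
░■■■■■■■░░░░
░■■★··■■■░░░
░■■······░░░
░■■···◆··░░░
░■■■■■■■■░░░
░·■■■■■■■░░░
░░░░░░░░░░░░
░░░░░░░░░░░░
░░░░░░░░░░░░

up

░░░░░░░░░░░░
░░░░░░░░░░░░
░░░░░░░░░░░░
░■■■■■░░░░░░
░■■■■■■■■░░░
░■■★··■■■░░░
░■■···◆··░░░
░■■······░░░
░■■■■■■■■░░░
░·■■■■■■■░░░
░░░░░░░░░░░░
░░░░░░░░░░░░

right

░░░░░░░░░░░░
░░░░░░░░░░░░
░░░░░░░░░░░░
■■■■■░░░░░░░
■■■■■■■■■░░░
■■★··■■■■░░░
■■····◆··░░░
■■·······░░░
■■■■■■■■■░░░
·■■■■■■■░░░░
░░░░░░░░░░░░
░░░░░░░░░░░░

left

░░░░░░░░░░░░
░░░░░░░░░░░░
░░░░░░░░░░░░
░■■■■■░░░░░░
░■■■■■■■■■░░
░■■★··■■■■░░
░■■···◆···░░
░■■·······░░
░■■■■■■■■■░░
░·■■■■■■■░░░
░░░░░░░░░░░░
░░░░░░░░░░░░

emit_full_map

■■■■■░░░░
■■■■■■■■■
■■★··■■■■
■■···◆···
■■·······
■■■■■■■■■
·■■■■■■■░

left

░░░░░░░░░░░░
░░░░░░░░░░░░
░░░░░░░░░░░░
░░■■■■■░░░░░
░░■■■■■■■■■░
░░■■★··■■■■░
░░■■··◆····░
░░■■·······░
░░■■■■■■■■■░
░░·■■■■■■■░░
░░░░░░░░░░░░
░░░░░░░░░░░░

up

░░░░░░░░░░░░
░░░░░░░░░░░░
░░░░░░░░░░░░
░░░░░░░░░░░░
░░■■■■■■■░░░
░░■■■■■■■■■░
░░■■★·◆■■■■░
░░■■·······░
░░■■·······░
░░■■■■■■■■■░
░░·■■■■■■■░░
░░░░░░░░░░░░

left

░░░░░░░░░░░░
░░░░░░░░░░░░
░░░░░░░░░░░░
░░░░░░░░░░░░
░░░■■■■■■■░░
░░░■■■■■■■■■
░░░■■★◆·■■■■
░░░■■·······
░░░■■·······
░░░■■■■■■■■■
░░░·■■■■■■■░
░░░░░░░░░░░░

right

░░░░░░░░░░░░
░░░░░░░░░░░░
░░░░░░░░░░░░
░░░░░░░░░░░░
░░■■■■■■■░░░
░░■■■■■■■■■░
░░■■★·◆■■■■░
░░■■·······░
░░■■·······░
░░■■■■■■■■■░
░░·■■■■■■■░░
░░░░░░░░░░░░

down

░░░░░░░░░░░░
░░░░░░░░░░░░
░░░░░░░░░░░░
░░■■■■■■■░░░
░░■■■■■■■■■░
░░■■★··■■■■░
░░■■··◆····░
░░■■·······░
░░■■■■■■■■■░
░░·■■■■■■■░░
░░░░░░░░░░░░
░░░░░░░░░░░░
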